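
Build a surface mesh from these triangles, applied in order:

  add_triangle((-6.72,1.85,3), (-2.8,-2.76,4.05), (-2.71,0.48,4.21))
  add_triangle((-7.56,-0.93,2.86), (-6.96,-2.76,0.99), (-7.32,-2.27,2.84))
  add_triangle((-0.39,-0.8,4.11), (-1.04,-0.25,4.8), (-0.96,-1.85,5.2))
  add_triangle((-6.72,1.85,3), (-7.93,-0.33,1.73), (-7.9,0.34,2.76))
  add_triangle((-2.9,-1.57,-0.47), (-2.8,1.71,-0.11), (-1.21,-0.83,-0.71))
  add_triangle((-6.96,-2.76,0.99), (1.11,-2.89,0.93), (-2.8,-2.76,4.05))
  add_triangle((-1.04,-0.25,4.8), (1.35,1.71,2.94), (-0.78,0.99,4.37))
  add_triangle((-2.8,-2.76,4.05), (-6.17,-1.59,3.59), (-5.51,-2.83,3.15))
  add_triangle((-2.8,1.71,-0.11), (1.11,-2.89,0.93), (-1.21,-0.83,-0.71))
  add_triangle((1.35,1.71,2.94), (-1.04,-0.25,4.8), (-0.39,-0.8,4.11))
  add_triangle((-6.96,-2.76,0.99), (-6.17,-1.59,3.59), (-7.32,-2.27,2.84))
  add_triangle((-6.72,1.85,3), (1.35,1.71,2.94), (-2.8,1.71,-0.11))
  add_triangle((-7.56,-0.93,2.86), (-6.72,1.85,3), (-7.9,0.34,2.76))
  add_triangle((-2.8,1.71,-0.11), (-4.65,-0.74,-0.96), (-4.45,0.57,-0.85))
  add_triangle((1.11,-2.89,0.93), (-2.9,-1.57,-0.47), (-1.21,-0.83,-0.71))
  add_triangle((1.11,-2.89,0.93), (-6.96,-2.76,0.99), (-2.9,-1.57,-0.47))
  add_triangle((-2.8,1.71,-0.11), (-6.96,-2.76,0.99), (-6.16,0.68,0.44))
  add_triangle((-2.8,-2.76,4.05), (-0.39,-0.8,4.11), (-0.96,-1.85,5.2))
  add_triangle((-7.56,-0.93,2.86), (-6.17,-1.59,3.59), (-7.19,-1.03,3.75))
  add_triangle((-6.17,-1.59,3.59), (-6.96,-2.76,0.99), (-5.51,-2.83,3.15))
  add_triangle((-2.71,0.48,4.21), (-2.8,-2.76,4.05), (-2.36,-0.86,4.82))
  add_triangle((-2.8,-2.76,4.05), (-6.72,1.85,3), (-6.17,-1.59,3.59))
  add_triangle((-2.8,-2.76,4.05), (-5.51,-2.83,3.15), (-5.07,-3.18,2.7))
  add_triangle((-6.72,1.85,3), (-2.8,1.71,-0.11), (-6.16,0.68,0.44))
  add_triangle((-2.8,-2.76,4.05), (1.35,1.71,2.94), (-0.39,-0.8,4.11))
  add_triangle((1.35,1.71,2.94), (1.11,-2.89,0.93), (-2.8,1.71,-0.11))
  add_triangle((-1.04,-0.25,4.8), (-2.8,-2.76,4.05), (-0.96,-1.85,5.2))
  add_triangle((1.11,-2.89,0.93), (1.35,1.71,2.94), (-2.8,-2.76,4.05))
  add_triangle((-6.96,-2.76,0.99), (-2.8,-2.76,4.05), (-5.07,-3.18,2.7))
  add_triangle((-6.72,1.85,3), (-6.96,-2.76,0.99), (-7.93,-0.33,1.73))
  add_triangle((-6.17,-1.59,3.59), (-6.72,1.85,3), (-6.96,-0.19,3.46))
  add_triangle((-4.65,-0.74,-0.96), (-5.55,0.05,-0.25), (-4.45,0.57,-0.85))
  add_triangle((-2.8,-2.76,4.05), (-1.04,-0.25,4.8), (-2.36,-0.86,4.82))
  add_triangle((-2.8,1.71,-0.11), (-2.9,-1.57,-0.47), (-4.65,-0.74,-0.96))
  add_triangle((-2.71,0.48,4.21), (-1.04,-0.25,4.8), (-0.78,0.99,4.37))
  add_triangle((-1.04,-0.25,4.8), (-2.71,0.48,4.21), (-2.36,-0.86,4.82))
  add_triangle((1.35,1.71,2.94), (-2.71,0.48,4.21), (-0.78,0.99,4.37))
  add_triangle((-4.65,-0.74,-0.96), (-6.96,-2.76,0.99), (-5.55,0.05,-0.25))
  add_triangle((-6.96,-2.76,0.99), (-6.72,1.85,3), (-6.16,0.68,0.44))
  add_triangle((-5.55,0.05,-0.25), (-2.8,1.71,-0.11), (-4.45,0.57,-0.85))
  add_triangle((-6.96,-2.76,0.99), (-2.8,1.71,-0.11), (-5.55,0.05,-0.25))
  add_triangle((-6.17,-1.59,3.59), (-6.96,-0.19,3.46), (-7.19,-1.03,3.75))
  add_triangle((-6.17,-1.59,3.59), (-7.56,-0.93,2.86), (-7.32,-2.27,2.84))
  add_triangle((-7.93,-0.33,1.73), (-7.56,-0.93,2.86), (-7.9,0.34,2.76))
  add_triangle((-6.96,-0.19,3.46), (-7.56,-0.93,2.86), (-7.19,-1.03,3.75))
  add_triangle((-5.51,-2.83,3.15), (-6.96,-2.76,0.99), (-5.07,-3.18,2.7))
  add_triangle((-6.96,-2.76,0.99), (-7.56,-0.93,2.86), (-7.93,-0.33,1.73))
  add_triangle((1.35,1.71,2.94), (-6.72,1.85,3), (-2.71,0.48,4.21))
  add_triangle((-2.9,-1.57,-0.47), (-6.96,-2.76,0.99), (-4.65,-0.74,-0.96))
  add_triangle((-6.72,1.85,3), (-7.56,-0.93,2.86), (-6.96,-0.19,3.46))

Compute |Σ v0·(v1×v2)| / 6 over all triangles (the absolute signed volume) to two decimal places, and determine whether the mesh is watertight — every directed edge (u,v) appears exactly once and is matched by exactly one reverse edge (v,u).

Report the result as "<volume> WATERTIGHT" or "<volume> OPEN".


115.40 WATERTIGHT

Per-triangle v0·(v1×v2)/6:
  t1: +11.0300
  t2: +3.0050
  t3: +0.5542
  t4: +1.5617
  t5: +0.7722
  t6: +12.0248
  t7: +1.6868
  t8: +3.6276
  t9: -1.3329
  t10: +1.6774
  t11: +0.2032
  t12: +6.8972
  t13: +1.5277
  t14: -0.3489
  t15: +0.9305
  t16: +3.9391
  t17: +0.4141
  t18: -0.7563
  t19: +0.8482
  t20: +4.3810
  t21: +1.8697
  t22: +7.0089
  t23: +1.5365
  t24: +3.9771
  t25: -1.5765
  t26: -4.0286
  t27: +2.7686
  t28: +9.5456
  t29: -1.1672
  t30: -3.5212
  t31: +0.6712
  t32: +0.8377
  t33: +1.7464
  t34: -0.6171
  t35: +1.8446
  t36: +1.6119
  t37: +0.8423
  t38: +2.9024
  t39: +9.6892
  t40: +1.0202
  t41: +2.0735
  t42: +0.2159
  t43: +2.0930
  t44: +1.9132
  t45: +1.0162
  t46: +1.7295
  t47: +4.3828
  t48: +8.0504
  t49: +1.9201
  t50: +2.4048
Σ = +115.4036 → |volume| = 115.40

Directed edges: 150 total, each appears once with its reverse present → watertight.


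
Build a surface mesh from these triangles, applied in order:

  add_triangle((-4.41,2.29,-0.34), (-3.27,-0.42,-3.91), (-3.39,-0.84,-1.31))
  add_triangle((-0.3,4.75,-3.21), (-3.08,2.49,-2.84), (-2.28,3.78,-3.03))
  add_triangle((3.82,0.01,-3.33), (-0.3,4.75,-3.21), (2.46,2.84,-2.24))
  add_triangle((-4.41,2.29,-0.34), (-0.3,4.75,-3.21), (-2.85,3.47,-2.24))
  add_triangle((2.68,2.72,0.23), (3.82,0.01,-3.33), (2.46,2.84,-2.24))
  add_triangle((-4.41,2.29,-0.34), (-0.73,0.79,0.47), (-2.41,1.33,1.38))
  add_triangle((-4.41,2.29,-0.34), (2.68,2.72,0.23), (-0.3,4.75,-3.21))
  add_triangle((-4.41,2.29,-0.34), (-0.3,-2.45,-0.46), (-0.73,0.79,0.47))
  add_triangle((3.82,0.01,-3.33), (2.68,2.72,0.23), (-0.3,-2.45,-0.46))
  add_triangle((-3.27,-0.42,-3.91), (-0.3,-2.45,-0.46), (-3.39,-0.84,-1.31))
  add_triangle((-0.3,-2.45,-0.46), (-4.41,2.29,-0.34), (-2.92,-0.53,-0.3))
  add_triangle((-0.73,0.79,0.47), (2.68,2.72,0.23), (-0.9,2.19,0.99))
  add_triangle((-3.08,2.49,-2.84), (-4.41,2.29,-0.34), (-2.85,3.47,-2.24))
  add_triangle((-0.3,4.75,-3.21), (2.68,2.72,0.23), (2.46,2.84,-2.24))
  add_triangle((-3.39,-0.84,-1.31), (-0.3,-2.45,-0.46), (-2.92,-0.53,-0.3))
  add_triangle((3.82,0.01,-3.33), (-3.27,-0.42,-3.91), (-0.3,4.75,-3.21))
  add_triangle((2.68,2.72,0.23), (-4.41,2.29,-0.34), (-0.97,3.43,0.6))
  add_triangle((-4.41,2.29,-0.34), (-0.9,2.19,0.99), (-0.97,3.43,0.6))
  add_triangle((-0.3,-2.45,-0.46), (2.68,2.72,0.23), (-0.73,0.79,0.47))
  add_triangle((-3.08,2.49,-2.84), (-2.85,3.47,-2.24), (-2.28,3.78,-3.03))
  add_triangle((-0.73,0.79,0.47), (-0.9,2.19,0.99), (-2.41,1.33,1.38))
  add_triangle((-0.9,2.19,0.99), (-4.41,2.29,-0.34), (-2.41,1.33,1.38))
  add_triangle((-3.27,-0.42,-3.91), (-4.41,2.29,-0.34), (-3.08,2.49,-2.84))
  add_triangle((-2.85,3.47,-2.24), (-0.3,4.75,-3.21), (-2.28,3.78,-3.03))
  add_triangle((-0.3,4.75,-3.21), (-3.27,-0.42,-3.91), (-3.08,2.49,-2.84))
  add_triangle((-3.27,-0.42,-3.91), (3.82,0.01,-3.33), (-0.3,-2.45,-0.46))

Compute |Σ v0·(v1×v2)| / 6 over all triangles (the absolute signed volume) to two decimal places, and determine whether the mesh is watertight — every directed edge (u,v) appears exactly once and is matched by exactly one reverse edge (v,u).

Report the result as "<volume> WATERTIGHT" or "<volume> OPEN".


Per-triangle v0·(v1×v2)/6:
  t1: +5.3587
  t2: +0.7699
  t3: +5.9737
  t4: +2.1605
  t5: +4.7946
  t6: -0.4425
  t7: +9.7099
  t8: +0.8760
  t9: +2.7554
  t10: +3.6280
  t11: -0.5137
  t12: +0.0086
  t13: +2.4842
  t14: +5.0456
  t15: +1.0743
  t16: +21.3578
  t17: +1.9890
  t18: +1.4242
  t19: +0.2135
  t20: +0.9409
  t21: -0.0384
  t22: +1.9214
  t23: +6.4460
  t24: +1.1600
  t25: +6.6836
  t26: +10.3529
Σ = +96.1340 → |volume| = 96.13

Directed edges: 78 total; 6 unmatched, e.g. (-3.39,-0.84,-1.31)→(-4.41,2.29,-0.34) → open.

96.13 OPEN


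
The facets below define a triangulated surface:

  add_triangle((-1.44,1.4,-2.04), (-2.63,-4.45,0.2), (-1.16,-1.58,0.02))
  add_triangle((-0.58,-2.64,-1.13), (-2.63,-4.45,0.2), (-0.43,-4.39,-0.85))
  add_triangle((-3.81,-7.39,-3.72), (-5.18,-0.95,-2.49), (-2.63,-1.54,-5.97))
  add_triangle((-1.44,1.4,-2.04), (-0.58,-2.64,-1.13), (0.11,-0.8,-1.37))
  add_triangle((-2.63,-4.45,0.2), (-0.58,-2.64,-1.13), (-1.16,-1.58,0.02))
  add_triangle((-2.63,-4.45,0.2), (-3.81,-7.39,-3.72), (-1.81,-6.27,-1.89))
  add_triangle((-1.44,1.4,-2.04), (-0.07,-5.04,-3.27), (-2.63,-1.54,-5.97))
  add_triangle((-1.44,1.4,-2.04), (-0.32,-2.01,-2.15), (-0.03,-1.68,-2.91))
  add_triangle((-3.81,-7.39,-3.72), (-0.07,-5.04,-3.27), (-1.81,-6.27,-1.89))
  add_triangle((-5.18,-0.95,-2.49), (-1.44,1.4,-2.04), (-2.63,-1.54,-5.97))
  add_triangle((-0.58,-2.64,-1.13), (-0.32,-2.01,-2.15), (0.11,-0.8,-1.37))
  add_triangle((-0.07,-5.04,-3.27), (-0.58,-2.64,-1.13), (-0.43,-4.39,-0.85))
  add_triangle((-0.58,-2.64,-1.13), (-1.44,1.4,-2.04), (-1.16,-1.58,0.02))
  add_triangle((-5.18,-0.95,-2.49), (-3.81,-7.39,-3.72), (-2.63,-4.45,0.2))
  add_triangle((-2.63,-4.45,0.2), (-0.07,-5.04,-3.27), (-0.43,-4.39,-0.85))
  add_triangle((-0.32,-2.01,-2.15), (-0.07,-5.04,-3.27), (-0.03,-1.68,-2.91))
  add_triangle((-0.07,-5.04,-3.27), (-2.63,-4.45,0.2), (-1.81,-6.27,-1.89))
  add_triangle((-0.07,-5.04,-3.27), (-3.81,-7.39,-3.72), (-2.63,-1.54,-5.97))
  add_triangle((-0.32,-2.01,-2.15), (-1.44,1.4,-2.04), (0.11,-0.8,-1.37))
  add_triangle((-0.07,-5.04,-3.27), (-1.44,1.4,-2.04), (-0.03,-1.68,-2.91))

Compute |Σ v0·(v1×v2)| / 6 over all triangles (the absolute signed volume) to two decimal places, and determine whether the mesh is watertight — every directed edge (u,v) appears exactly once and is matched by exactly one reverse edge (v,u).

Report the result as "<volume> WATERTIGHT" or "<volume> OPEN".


76.70 OPEN

Per-triangle v0·(v1×v2)/6:
  t1: +0.2459
  t2: -1.2431
  t3: +25.4598
  t4: -1.1220
  t5: -0.2466
  t6: +4.7989
  t7: +0.3666
  t8: -0.9014
  t9: +5.2274
  t10: +7.9913
  t11: +0.1072
  t12: -0.7313
  t13: -1.4794
  t14: +14.9276
  t15: +3.3539
  t16: -0.4418
  t17: -0.2307
  t18: +17.8350
  t19: +0.5678
  t20: +2.2147
Σ = +76.6998 → |volume| = 76.70

Directed edges: 60 total; 6 unmatched, e.g. (-1.44,1.4,-2.04)→(-2.63,-4.45,0.2) → open.


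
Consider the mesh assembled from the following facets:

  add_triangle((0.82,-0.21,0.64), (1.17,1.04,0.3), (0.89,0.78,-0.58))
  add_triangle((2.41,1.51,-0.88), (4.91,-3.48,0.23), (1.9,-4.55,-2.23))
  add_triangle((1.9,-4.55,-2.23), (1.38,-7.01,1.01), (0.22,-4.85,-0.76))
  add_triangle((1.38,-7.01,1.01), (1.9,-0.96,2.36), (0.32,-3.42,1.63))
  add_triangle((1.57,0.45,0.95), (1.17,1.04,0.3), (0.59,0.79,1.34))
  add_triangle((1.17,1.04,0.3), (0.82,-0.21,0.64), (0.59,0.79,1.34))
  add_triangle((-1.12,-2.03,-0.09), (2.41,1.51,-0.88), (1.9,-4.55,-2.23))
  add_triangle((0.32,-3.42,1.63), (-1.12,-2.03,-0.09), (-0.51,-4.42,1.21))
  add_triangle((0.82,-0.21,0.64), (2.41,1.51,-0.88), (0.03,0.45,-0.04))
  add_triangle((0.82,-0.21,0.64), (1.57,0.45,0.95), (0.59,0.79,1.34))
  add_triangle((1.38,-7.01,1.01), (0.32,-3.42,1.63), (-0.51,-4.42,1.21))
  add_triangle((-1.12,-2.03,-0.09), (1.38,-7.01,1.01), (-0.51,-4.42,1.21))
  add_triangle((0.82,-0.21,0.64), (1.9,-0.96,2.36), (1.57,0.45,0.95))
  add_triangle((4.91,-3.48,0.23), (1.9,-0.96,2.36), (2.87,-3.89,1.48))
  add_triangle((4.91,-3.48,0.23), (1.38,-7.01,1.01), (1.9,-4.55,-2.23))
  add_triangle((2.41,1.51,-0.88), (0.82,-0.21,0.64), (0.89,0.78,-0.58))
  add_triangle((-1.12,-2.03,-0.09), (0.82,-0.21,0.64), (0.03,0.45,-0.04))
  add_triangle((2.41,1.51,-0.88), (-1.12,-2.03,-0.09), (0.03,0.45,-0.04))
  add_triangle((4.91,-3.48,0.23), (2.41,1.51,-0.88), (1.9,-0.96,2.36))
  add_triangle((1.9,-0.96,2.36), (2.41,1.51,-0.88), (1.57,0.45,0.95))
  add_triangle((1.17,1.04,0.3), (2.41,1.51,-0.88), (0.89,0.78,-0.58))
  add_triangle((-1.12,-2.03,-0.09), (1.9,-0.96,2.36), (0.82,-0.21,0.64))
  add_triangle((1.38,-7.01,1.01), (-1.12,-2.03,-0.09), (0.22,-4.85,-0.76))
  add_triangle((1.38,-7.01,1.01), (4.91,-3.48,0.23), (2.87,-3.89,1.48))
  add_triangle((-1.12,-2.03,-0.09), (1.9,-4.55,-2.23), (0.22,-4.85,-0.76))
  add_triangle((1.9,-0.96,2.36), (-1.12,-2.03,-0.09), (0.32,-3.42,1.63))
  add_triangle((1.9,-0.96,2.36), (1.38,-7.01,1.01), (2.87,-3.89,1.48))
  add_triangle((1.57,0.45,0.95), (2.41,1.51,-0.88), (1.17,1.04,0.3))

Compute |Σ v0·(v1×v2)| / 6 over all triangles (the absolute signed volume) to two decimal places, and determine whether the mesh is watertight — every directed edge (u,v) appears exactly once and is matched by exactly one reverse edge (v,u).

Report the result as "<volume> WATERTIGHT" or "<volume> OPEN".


Per-triangle v0·(v1×v2)/6:
  t1: -0.1489
  t2: +8.7098
  t3: +4.1888
  t4: +3.1904
  t5: +0.2475
  t6: -0.2399
  t7: +0.3309
  t8: +0.1128
  t9: +0.1543
  t10: +0.1378
  t11: +1.5972
  t12: +1.6344
  t13: -0.0843
  t14: +3.8747
  t15: +13.9250
  t16: -0.0098
  t17: +0.0290
  t18: +0.1019
  t19: +6.2948
  t20: +0.6611
  t21: +0.0964
  t22: -0.2270
  t23: +2.2616
  t24: +5.2061
  t25: +1.1740
  t26: +0.3294
  t27: +3.6237
  t28: +0.3437
Σ = +57.5154 → |volume| = 57.52

Directed edges: 84 total, each appears once with its reverse present → watertight.

57.52 WATERTIGHT


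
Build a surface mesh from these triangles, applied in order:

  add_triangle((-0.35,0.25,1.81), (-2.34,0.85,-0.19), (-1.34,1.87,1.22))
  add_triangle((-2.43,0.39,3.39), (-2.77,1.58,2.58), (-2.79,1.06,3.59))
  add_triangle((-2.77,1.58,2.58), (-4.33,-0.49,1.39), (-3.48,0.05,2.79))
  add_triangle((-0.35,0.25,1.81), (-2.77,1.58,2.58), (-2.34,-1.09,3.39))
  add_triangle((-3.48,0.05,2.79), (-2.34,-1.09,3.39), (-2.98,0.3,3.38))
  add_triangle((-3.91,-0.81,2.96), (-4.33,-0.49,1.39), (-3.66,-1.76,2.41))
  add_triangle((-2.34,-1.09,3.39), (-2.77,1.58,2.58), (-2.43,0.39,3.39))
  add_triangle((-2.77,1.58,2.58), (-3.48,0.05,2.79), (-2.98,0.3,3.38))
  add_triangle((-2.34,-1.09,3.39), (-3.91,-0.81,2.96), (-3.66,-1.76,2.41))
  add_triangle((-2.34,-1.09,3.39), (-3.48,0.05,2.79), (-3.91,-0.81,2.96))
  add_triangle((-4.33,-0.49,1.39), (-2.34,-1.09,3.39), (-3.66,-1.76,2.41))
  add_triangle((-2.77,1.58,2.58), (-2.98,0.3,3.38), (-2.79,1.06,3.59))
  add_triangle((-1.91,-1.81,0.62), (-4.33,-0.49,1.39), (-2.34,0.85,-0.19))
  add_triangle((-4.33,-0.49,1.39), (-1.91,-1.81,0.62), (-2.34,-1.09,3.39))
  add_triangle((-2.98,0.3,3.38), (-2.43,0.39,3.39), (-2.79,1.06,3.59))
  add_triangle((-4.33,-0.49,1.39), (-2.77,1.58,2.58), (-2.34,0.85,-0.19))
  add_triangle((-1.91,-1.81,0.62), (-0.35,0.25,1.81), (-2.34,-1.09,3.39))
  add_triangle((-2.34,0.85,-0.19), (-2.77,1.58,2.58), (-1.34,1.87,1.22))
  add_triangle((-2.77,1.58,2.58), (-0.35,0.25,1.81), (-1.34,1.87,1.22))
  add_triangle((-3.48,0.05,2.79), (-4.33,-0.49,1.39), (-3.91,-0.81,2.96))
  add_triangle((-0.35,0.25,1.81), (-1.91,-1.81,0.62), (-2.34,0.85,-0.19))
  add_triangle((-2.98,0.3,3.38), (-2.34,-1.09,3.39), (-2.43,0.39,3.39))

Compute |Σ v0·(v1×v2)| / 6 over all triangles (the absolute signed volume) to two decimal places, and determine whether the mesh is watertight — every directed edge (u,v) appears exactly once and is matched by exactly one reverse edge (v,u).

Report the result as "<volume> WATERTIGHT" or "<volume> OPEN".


Per-triangle v0·(v1×v2)/6:
  t1: -0.9281
  t2: -0.1795
  t3: +1.7444
  t4: +1.6894
  t5: +0.8716
  t6: +1.3282
  t7: -0.7046
  t8: +0.8316
  t9: +1.1989
  t10: +0.8745
  t11: -1.8274
  t12: +0.4924
  t13: +1.0771
  t14: +3.0312
  t15: +0.2145
  t16: +2.6463
  t17: +0.1218
  t18: +1.2158
  t19: +0.7582
  t20: +0.9897
  t21: -1.8323
  t22: +0.4704
Σ = +14.0840 → |volume| = 14.08

Directed edges: 66 total, each appears once with its reverse present → watertight.

14.08 WATERTIGHT


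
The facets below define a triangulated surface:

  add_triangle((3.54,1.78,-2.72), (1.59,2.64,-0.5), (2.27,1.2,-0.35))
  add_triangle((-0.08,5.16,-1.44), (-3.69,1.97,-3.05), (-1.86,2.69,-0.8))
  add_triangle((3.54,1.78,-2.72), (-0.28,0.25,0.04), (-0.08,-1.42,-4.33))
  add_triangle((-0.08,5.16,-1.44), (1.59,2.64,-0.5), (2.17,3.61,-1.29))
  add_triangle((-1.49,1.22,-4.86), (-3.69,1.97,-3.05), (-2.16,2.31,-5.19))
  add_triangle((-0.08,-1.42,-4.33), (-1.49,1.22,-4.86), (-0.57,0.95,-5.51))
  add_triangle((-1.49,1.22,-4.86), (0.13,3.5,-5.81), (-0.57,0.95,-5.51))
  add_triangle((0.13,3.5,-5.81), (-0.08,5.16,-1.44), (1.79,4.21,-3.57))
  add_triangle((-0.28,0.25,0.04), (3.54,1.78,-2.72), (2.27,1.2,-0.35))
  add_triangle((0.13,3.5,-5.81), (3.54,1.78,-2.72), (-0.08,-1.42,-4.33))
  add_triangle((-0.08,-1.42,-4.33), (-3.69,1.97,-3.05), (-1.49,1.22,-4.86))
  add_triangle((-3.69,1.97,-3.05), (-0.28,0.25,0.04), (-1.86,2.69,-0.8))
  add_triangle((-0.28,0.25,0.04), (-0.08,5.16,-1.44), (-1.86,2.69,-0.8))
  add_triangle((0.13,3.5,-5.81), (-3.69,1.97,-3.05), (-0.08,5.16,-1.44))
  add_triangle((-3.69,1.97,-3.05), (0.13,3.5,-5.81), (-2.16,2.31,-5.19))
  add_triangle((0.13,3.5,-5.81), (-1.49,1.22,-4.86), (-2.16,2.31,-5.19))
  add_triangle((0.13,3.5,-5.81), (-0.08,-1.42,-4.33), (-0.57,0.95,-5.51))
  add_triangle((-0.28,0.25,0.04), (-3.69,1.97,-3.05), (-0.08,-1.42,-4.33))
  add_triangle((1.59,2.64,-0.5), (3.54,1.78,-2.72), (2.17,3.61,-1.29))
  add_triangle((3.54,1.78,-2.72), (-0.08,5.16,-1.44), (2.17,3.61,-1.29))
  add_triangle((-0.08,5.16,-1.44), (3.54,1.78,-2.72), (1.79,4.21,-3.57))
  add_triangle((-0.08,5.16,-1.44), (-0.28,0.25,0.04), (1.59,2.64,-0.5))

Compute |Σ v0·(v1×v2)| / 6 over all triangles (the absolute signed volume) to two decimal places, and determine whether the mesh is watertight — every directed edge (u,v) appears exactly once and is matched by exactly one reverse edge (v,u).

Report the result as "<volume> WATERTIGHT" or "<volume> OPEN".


68.05 OPEN

Per-triangle v0·(v1×v2)/6:
  t1: +1.4890
  t2: +3.7545
  t3: -1.1551
  t4: +0.8495
  t5: +1.6926
  t6: +1.8351
  t7: +2.5215
  t8: +7.3321
  t9: -0.3275
  t10: +13.5474
  t11: +4.3772
  t12: +0.2377
  t13: +0.1834
  t14: +15.6071
  t15: +3.2638
  t16: +2.4998
  t17: +2.2986
  t18: -0.0194
  t19: +0.6628
  t20: +3.3891
  t21: +3.8013
  t22: +0.2102
Σ = +68.0507 → |volume| = 68.05

Directed edges: 66 total; 6 unmatched, e.g. (1.59,2.64,-0.5)→(2.27,1.2,-0.35) → open.


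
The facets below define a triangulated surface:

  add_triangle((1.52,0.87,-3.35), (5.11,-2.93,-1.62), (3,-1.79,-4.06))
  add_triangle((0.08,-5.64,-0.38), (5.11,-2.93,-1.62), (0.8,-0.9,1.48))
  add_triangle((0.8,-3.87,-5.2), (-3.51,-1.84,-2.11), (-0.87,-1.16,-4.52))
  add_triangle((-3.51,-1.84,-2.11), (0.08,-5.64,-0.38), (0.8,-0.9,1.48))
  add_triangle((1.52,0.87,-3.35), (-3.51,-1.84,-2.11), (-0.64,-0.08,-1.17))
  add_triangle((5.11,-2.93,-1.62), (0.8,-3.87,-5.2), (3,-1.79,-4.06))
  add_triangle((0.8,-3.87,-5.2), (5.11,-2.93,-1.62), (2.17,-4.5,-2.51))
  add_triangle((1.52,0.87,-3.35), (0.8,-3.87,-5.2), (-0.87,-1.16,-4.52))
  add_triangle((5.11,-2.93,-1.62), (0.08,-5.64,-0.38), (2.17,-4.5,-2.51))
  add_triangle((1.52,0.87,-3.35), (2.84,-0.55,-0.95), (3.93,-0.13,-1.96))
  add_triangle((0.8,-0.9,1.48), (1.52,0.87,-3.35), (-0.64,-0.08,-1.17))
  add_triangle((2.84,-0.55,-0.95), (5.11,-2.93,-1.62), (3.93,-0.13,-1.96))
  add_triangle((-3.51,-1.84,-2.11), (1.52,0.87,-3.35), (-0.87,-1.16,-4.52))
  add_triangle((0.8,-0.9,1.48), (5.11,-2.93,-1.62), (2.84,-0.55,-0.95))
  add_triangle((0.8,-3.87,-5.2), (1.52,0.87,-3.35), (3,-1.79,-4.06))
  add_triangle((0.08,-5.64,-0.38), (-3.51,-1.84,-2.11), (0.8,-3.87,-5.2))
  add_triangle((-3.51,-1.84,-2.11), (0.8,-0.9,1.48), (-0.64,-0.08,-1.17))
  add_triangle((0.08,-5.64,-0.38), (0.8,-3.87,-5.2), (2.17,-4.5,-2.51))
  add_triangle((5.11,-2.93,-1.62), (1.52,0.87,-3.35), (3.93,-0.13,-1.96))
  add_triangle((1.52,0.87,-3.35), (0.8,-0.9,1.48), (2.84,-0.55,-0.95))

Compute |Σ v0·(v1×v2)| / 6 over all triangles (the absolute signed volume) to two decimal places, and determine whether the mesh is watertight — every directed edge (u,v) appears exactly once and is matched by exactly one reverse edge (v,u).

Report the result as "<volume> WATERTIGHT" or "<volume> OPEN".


94.91 WATERTIGHT

Per-triangle v0·(v1×v2)/6:
  t1: +4.7818
  t2: +8.3928
  t3: +7.6902
  t4: +3.6513
  t5: +0.6037
  t6: +8.7381
  t7: +8.4218
  t8: +6.4816
  t9: +7.6975
  t10: -0.4931
  t11: -0.6525
  t12: +0.5661
  t13: +1.9269
  t14: +1.5736
  t15: +5.8514
  t16: +17.8088
  t17: -0.4568
  t18: +8.2331
  t19: +4.1277
  t20: -0.0390
Σ = +94.9050 → |volume| = 94.91

Directed edges: 60 total, each appears once with its reverse present → watertight.


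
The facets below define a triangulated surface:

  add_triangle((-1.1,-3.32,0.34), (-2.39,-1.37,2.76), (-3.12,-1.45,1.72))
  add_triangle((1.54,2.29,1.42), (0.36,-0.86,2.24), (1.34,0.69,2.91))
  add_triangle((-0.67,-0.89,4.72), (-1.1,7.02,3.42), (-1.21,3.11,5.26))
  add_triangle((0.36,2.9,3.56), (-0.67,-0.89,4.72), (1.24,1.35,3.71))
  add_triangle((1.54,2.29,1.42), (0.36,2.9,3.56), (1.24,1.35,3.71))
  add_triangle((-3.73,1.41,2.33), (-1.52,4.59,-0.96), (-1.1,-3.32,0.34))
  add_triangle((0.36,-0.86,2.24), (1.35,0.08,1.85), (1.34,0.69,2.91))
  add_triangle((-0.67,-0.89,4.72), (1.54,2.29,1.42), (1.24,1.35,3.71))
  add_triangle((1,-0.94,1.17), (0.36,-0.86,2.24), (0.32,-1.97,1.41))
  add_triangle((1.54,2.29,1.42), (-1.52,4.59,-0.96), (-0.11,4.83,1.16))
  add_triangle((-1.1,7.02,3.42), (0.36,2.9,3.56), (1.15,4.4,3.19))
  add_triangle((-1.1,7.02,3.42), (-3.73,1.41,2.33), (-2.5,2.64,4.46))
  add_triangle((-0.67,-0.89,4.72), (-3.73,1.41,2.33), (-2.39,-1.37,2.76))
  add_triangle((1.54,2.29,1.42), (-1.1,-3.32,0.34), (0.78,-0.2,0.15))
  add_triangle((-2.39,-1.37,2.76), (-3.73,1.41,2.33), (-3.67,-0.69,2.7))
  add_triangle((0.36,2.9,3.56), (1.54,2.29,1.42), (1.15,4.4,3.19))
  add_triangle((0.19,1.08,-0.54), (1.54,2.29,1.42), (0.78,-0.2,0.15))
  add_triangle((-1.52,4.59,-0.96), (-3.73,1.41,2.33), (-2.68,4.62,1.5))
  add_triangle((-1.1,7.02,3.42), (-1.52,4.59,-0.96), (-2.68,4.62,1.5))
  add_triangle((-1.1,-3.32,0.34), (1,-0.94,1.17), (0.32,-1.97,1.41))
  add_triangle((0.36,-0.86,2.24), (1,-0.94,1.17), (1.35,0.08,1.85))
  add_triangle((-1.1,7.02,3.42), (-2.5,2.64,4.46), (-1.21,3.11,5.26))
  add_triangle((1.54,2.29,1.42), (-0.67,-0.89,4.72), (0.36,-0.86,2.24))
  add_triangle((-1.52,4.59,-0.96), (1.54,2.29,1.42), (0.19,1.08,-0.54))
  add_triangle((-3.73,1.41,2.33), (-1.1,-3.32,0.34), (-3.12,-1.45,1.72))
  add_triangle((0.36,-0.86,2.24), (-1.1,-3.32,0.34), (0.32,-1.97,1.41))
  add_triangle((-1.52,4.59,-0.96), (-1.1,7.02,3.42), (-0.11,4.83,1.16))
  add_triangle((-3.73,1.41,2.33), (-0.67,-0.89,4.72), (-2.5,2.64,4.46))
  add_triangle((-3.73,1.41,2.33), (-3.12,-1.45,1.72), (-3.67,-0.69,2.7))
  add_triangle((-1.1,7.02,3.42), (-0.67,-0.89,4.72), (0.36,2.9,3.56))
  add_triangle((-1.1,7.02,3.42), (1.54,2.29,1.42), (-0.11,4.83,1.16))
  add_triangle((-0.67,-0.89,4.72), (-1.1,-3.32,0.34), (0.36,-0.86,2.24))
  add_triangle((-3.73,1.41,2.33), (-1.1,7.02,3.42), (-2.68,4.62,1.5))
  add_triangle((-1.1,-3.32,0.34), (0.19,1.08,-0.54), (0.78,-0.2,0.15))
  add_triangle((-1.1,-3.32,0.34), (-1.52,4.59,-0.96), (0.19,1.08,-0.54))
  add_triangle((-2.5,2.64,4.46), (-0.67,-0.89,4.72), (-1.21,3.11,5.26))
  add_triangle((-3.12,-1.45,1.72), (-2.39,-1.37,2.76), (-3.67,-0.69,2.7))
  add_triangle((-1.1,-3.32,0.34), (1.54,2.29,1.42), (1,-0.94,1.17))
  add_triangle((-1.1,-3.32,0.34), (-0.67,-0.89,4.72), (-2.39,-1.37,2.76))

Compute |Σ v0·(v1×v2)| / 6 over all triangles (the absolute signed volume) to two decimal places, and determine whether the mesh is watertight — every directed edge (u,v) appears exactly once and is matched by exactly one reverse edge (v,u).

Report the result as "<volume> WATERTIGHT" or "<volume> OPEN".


Per-triangle v0·(v1×v2)/6:
  t1: +2.1427
  t2: +0.0383
  t3: +0.8109
  t4: +3.5680
  t5: +1.9670
  t6: +5.3012
  t7: +0.4529
  t8: -0.7467
  t9: +0.4160
  t10: +1.6519
  t11: +3.6240
  t12: +9.0198
  t13: +5.1789
  t14: +0.7188
  t15: +1.0604
  t16: +0.9362
  t17: +0.3661
  t18: +3.8470
  t19: +6.6113
  t20: +0.2989
  t21: +0.4324
  t22: +6.4576
  t23: +1.9637
  t24: +1.3479
  t25: +0.0357
  t26: +0.7271
  t27: +3.5366
  t28: +6.5924
  t29: +0.9617
  t30: +6.9442
  t31: +2.8809
  t32: +2.0986
  t33: +6.8427
  t34: +0.1890
  t35: +0.6770
  t36: +4.7553
  t37: +0.8530
  t38: -0.7365
  t39: +4.4151
Σ = +98.2380 → |volume| = 98.24

Directed edges: 117 total; 7 unmatched, e.g. (1.34,0.69,2.91)→(1.54,2.29,1.42) → open.

98.24 OPEN


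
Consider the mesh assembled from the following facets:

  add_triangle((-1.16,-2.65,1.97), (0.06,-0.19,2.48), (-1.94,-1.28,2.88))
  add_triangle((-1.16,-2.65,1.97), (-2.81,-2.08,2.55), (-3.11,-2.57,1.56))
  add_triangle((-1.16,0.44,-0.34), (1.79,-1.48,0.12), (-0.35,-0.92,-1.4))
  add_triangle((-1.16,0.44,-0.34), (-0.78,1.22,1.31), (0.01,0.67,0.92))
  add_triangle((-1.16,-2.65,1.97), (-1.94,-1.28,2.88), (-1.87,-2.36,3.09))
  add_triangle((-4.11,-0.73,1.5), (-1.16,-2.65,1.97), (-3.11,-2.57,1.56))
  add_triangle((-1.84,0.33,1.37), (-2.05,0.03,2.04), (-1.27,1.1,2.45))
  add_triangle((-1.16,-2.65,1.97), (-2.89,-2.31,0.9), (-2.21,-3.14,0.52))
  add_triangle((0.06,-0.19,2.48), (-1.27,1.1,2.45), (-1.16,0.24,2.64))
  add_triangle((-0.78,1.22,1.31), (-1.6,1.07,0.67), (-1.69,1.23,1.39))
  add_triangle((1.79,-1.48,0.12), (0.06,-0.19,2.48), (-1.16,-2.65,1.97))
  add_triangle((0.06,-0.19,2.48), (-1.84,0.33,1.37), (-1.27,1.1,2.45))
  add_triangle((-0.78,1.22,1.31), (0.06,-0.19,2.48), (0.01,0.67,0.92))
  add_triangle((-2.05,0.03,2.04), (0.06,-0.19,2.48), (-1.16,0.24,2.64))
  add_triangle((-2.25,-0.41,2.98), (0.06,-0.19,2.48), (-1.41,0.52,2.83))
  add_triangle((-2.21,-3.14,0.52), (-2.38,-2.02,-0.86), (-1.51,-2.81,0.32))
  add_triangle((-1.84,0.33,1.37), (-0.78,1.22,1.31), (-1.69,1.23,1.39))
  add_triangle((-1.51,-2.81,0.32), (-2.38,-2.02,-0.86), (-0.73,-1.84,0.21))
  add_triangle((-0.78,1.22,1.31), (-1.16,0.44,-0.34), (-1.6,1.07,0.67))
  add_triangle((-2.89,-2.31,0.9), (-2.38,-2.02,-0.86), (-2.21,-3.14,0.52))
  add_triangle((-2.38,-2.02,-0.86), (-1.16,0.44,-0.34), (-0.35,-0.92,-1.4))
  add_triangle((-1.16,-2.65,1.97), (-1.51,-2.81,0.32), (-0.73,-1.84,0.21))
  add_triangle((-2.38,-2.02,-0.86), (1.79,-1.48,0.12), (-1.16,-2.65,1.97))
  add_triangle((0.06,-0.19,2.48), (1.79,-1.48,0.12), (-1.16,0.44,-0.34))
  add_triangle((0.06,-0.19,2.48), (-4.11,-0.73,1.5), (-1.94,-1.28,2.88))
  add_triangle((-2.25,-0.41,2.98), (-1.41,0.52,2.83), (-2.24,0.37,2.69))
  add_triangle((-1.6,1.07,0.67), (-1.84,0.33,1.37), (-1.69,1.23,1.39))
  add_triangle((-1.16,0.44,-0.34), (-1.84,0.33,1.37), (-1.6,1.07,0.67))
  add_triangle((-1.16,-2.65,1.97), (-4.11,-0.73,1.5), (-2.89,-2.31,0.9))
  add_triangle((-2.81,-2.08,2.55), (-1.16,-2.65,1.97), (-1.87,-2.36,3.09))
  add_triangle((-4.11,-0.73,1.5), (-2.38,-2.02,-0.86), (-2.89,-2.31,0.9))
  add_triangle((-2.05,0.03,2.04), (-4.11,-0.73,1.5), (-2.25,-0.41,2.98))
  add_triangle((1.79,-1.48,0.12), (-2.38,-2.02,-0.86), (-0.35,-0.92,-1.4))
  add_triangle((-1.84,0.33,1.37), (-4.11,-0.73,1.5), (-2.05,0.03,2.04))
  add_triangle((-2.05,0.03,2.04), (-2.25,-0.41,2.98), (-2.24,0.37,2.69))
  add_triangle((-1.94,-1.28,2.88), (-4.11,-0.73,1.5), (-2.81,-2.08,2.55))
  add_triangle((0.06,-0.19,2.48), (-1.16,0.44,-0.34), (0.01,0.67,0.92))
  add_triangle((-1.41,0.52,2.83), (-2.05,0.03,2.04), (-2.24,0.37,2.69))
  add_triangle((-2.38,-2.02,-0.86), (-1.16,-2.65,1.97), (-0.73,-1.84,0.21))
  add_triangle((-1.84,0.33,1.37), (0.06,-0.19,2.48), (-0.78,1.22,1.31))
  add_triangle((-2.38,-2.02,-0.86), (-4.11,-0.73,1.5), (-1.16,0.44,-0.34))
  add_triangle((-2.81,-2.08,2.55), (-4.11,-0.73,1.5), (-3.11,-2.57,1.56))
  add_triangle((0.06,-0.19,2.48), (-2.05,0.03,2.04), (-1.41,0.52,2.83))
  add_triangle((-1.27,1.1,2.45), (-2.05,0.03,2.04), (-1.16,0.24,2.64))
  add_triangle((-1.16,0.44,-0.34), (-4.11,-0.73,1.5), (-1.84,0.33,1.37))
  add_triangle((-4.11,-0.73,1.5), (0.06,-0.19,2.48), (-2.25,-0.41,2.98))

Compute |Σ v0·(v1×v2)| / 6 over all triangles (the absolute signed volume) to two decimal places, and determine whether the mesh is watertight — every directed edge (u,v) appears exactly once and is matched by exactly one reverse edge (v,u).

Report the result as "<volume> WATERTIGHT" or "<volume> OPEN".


26.34 OPEN

Per-triangle v0·(v1×v2)/6:
  t1: +1.5471
  t2: +1.1741
  t3: -0.1186
  t4: +0.0366
  t5: -0.1010
  t6: -1.4261
  t7: +0.2932
  t8: +1.2039
  t9: +0.4084
  t10: +0.1009
  t11: +2.5802
  t12: -0.7580
  t13: +0.2417
  t14: +0.2895
  t15: +0.8182
  t16: +0.3653
  t17: +0.1637
  t18: +0.1318
  t19: +0.0657
  t20: +1.0498
  t21: +0.7001
  t22: +0.2021
  t23: +3.1904
  t24: -0.3944
  t25: +1.3046
  t26: +0.3615
  t27: +0.1798
  t28: +0.2520
  t29: +2.1626
  t30: +0.7495
  t31: +1.9582
  t32: +0.5920
  t33: +1.3849
  t34: +0.3927
  t35: +0.1551
  t36: +1.3752
  t37: -0.3504
  t38: -0.0858
  t39: -0.8436
  t40: +0.8763
  t41: +1.6002
  t42: +1.6467
  t43: -0.5255
  t44: +0.4585
  t45: +0.6525
  t46: +0.2790
Σ = +26.3405 → |volume| = 26.34

Directed edges: 138 total; 6 unmatched, e.g. (-1.94,-1.28,2.88)→(-1.87,-2.36,3.09) → open.


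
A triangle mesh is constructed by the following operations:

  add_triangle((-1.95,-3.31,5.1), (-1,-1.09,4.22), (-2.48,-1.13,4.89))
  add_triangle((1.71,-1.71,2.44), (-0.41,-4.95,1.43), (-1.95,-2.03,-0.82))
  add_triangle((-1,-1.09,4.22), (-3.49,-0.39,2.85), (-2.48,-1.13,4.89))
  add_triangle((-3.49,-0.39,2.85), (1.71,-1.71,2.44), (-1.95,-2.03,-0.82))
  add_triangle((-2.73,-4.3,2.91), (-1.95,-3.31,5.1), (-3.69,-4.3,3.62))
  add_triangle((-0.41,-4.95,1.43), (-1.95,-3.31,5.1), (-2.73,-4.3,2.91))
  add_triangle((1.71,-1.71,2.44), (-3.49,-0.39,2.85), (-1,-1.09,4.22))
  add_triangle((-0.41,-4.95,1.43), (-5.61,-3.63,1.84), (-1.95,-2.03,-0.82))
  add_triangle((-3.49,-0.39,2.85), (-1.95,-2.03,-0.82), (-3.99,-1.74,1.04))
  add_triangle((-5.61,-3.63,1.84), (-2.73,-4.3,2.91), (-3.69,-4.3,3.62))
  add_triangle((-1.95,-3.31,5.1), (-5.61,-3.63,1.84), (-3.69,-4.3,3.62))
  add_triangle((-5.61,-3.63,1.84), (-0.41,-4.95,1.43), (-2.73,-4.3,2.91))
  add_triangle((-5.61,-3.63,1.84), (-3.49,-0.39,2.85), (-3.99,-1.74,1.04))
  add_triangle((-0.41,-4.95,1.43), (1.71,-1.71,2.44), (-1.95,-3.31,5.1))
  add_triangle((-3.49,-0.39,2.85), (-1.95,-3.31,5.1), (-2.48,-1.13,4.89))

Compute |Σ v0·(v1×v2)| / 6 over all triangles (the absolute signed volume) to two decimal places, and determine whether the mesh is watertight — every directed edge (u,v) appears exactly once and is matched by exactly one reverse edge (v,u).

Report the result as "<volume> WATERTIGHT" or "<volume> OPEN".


Per-triangle v0·(v1×v2)/6:
  t1: +1.9211
  t2: -0.7122
  t3: +0.0583
  t4: -6.7114
  t5: +2.0447
  t6: +5.8094
  t7: -1.5805
  t8: +7.3238
  t9: -0.5222
  t10: +2.1061
  t11: +3.3606
  t12: +5.7554
  t13: +1.8115
  t14: +9.0205
  t15: +3.4124
Σ = +33.0976 → |volume| = 33.10

Directed edges: 45 total; 9 unmatched, e.g. (-1.95,-3.31,5.1)→(-1,-1.09,4.22) → open.

33.10 OPEN


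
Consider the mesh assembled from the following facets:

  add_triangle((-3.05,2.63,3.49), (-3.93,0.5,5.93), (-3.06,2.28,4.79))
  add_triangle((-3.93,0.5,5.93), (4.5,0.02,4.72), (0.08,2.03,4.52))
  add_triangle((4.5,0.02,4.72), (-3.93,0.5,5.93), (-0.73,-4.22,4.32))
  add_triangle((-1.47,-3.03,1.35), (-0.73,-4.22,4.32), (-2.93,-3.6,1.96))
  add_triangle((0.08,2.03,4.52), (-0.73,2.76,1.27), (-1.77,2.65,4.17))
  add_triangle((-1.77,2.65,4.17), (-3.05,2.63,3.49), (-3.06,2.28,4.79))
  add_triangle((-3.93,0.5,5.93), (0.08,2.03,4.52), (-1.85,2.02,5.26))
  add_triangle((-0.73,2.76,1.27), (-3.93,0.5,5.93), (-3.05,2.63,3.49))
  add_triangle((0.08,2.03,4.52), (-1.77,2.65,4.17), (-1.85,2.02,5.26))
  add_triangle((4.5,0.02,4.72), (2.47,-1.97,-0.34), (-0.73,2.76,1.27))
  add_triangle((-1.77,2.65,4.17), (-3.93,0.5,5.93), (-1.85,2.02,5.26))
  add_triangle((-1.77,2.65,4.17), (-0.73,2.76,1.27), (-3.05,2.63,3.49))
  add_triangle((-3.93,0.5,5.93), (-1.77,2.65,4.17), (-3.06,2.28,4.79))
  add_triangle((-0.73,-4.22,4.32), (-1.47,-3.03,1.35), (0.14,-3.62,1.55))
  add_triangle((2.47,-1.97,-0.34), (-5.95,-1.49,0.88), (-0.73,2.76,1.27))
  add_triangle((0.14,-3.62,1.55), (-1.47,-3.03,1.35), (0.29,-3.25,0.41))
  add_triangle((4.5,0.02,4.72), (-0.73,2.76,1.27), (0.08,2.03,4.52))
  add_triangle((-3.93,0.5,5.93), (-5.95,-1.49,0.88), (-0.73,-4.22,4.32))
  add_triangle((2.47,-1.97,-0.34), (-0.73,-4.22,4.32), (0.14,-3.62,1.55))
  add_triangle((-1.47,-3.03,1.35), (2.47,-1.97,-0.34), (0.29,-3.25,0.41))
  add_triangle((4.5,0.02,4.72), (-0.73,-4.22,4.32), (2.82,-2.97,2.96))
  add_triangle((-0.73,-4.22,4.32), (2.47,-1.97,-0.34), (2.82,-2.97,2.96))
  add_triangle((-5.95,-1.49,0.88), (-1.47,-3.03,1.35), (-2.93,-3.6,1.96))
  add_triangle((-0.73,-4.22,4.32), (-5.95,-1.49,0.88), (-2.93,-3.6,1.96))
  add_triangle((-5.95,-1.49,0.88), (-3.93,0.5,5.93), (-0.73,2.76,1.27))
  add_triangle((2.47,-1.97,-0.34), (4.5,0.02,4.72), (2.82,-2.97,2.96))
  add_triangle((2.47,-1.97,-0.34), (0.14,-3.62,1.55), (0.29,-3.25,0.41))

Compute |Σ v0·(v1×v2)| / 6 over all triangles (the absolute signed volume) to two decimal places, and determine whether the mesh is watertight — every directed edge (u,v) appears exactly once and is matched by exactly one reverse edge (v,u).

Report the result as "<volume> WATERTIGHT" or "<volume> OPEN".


146.29 OPEN

Per-triangle v0·(v1×v2)/6:
  t1: +1.6310
  t2: +13.5800
  t3: +33.7643
  t4: +1.6950
  t5: +2.6008
  t6: +1.1270
  t7: +2.1260
  t8: -2.1903
  t9: +1.6132
  t10: +3.0493
  t11: +2.1681
  t12: +2.0744
  t13: +1.5823
  t14: +2.3782
  t15: -3.0568
  t16: +0.9347
  t17: +6.0947
  t18: +27.6132
  t19: +2.9918
  t20: -0.6478
  t21: +11.3694
  t22: +5.3669
  t23: +0.8107
  t24: +5.8602
  t25: +13.8989
  t26: +6.5590
  t27: +1.3003
Σ = +146.2945 → |volume| = 146.29

Directed edges: 81 total; 3 unmatched, e.g. (2.47,-1.97,-0.34)→(-5.95,-1.49,0.88) → open.


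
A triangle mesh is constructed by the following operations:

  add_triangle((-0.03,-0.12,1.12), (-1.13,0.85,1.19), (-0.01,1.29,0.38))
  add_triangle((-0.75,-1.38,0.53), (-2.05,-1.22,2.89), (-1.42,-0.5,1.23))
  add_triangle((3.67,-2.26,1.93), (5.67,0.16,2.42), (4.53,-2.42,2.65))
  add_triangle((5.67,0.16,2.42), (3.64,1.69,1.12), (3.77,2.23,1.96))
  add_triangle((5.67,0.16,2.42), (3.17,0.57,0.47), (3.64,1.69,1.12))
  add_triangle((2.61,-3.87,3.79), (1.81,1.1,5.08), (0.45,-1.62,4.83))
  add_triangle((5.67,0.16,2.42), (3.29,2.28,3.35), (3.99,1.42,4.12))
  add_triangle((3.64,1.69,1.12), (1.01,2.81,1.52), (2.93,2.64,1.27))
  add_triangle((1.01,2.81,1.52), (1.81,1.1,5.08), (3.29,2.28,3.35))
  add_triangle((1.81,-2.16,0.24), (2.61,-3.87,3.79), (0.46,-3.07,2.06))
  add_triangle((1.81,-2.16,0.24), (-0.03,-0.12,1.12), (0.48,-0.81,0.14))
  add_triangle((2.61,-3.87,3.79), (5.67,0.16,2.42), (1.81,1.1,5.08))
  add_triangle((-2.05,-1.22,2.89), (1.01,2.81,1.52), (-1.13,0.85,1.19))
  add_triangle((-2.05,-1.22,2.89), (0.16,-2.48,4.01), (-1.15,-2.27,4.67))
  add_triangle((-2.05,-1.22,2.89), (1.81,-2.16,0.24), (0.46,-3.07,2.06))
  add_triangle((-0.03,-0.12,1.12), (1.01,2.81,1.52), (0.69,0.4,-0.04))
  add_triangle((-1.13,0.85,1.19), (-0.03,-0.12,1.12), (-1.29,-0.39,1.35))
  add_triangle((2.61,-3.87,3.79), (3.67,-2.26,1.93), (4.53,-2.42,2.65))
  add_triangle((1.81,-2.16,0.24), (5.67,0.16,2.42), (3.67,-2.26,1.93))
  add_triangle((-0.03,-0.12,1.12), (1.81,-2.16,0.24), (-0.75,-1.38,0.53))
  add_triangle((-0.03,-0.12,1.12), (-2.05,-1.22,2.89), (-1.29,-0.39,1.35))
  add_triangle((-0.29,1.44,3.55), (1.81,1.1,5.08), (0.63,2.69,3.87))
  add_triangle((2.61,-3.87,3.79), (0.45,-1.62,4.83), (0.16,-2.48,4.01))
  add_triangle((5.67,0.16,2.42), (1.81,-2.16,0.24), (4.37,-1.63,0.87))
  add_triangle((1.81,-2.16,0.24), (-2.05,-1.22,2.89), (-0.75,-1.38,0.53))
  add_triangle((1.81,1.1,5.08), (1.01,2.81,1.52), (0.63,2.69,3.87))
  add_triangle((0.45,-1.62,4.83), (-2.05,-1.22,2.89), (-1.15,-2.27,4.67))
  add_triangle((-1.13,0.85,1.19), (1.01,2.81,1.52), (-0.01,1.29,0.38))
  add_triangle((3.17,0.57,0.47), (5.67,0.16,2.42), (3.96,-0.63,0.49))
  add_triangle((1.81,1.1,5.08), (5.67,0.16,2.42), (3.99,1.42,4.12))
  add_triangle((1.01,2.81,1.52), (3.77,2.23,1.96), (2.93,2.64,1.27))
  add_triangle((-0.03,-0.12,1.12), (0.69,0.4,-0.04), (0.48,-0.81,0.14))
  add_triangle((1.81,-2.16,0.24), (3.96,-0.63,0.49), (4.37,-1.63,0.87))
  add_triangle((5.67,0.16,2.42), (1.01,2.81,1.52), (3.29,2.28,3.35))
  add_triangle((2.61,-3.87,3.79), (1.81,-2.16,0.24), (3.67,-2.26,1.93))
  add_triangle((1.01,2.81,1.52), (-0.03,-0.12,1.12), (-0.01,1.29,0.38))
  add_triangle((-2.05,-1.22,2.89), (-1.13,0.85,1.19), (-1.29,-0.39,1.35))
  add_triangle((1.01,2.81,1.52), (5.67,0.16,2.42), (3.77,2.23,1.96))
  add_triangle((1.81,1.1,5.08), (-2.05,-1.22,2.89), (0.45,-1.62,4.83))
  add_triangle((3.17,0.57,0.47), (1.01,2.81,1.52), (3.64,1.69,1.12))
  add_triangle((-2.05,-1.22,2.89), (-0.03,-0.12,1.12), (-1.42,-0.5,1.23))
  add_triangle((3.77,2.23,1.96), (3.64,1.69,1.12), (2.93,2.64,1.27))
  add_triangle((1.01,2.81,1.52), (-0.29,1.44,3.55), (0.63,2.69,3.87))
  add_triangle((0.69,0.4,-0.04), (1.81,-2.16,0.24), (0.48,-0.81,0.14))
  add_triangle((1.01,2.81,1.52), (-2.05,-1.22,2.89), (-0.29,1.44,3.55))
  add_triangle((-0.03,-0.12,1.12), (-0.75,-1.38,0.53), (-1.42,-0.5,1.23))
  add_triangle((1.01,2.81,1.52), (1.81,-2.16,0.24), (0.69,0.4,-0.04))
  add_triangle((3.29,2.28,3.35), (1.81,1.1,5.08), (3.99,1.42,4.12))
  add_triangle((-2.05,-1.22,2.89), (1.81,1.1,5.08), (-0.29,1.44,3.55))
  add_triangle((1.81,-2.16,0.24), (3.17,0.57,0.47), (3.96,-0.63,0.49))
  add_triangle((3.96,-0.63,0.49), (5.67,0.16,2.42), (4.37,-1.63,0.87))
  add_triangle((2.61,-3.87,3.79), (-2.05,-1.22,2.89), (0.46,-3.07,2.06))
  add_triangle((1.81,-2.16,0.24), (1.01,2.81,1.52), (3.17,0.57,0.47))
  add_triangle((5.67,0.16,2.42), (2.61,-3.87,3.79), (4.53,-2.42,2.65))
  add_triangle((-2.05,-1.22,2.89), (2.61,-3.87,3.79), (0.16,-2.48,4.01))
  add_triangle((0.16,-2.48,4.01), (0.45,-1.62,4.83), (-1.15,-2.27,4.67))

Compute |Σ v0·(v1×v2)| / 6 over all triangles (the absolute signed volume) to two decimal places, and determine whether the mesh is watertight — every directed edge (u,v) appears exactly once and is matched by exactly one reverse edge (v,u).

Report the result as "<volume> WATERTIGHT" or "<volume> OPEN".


87.36 WATERTIGHT

Per-triangle v0·(v1×v2)/6:
  t1: -0.2728
  t2: +0.3084
  t3: +0.7250
  t4: +1.3965
  t5: +1.1276
  t6: +7.8905
  t7: +2.5917
  t8: -0.4154
  t9: +3.7869
  t10: +2.1637
  t11: +0.0768
  t12: +18.7055
  t13: +1.8355
  t14: +0.3879
  t15: -0.1937
  t16: -0.3047
  t17: -0.2791
  t18: +0.9171
  t19: +1.9492
  t20: -0.7418
  t21: -0.1227
  t22: +2.0124
  t23: +2.5090
  t24: +1.1970
  t25: +1.4738
  t26: +2.3075
  t27: +0.9939
  t28: +0.3756
  t29: +1.1639
  t30: +2.9260
  t31: +0.9190
  t32: -0.1380
  t33: +0.3969
  t34: +2.8639
  t35: +2.5310
  t36: -0.2609
  t37: +0.1917
  t38: +1.2628
  t39: +4.9650
  t40: +0.0562
  t41: +0.1001
  t42: +0.5138
  t43: +0.4762
  t44: -0.0188
  t45: +0.7487
  t46: -0.2920
  t47: +0.6708
  t48: +2.3827
  t49: +4.1803
  t50: -0.1074
  t51: +1.2910
  t52: +3.5148
  t53: -1.7600
  t54: +3.7726
  t55: +1.2762
  t56: +1.3273
Σ = +87.3553 → |volume| = 87.36

Directed edges: 168 total, each appears once with its reverse present → watertight.


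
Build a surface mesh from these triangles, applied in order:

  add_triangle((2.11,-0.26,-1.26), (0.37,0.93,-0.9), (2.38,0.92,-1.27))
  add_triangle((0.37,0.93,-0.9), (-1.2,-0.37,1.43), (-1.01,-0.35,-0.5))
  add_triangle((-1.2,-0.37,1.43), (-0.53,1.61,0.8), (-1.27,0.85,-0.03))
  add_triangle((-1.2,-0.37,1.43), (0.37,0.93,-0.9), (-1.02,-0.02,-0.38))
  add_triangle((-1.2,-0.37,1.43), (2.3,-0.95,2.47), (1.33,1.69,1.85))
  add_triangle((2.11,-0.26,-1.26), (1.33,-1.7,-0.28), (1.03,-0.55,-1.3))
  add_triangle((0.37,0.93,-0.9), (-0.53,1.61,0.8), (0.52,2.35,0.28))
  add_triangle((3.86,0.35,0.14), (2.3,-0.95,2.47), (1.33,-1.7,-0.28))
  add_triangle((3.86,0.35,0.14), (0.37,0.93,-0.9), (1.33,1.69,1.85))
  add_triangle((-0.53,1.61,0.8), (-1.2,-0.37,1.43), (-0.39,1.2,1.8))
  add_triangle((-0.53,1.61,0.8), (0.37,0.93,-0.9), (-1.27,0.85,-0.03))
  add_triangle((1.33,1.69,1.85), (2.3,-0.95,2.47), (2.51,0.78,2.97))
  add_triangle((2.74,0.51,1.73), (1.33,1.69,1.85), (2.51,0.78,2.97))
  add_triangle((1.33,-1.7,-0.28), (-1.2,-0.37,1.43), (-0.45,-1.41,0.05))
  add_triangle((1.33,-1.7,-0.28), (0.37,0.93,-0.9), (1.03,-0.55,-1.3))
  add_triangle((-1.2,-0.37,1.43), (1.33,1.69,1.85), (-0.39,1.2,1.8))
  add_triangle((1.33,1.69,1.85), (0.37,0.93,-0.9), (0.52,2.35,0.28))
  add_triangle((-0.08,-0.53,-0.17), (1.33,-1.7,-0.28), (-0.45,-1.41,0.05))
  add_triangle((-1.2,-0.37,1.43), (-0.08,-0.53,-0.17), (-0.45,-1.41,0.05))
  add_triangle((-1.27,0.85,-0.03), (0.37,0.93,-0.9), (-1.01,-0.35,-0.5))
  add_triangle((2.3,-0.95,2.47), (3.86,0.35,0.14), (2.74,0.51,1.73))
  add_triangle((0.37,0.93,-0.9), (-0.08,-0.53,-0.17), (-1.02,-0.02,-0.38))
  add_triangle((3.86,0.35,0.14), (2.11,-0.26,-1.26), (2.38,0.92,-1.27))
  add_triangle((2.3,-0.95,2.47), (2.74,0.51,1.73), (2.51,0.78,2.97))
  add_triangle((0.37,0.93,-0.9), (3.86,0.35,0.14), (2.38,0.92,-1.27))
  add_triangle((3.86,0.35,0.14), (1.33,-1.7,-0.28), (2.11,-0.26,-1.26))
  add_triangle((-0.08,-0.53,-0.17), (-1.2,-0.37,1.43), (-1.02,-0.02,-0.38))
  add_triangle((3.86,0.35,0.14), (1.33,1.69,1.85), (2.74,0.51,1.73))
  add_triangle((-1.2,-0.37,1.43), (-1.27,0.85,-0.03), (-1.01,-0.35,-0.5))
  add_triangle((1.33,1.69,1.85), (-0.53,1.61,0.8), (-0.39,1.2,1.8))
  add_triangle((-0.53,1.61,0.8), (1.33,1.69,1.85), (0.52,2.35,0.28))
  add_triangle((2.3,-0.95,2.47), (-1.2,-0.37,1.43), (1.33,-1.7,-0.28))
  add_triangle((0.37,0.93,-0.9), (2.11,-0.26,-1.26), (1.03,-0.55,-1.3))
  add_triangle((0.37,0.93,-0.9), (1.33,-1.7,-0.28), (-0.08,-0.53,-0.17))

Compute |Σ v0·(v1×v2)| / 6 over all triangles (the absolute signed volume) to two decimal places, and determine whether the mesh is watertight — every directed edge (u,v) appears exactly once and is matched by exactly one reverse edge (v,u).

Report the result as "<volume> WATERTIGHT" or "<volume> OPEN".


Per-triangle v0·(v1×v2)/6:
  t1: +0.3416
  t2: -0.2815
  t3: +0.5892
  t4: +0.2333
  t5: +2.4737
  t6: +0.4465
  t7: +0.3118
  t8: +3.0399
  t9: +1.9613
  t10: +0.4291
  t11: +0.4440
  t12: +0.0581
  t13: +0.7682
  t14: +0.5370
  t15: -0.1972
  t16: +0.5652
  t17: +0.4845
  t18: +0.0760
  t19: +0.0183
  t20: +0.3160
  t21: +1.6169
  t22: +0.1152
  t23: +0.9993
  t24: +1.0172
  t25: +0.3684
  t26: +1.4701
  t27: +0.1769
  t28: +1.3432
  t29: +0.4349
  t30: +0.6079
  t31: +0.8000
  t32: +1.7660
  t33: +0.3360
  t34: +0.1733
Σ = +23.8405 → |volume| = 23.84

Directed edges: 102 total, each appears once with its reverse present → watertight.

23.84 WATERTIGHT
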